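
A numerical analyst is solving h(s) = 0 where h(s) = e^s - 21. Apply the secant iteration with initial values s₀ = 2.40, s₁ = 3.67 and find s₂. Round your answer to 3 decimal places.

h(2.40) = -9.97682, h(3.67) = 18.25191
s₂ = 3.67000 − 18.25191·(3.67000 − 2.40000) / (18.25191 − (-9.97682)) = 3.67000 − (23.17992)/(28.22873) = 2.84885

2.849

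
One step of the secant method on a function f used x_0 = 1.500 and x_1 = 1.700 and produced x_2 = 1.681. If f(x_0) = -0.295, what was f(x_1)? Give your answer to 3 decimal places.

The secant line through (1.500, -0.295) and (1.700, f(x_1)) crosses zero at x_2 = 1.681.
So (1.500, -0.295), (1.700, f(x_1)), (1.681, 0) are collinear:
f(x_1) = -0.295 · (1.700 − 1.681) / (1.500 − 1.681) = -0.295 · (0.01900)/(-0.18100) = 0.03097

0.031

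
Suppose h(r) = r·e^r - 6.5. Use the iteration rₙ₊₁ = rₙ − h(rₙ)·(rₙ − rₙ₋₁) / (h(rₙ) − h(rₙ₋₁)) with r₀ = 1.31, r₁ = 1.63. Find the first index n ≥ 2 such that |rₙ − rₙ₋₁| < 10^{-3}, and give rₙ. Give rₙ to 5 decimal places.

h(1.31) = -1.6449124, h(1.63) = 1.8193158
r₂ = 1.6300000 − 1.8193158·(0.3200000)/(3.4642282) = 1.4619449;  |Δ| = 0.1680551
h(1.4619449) = -0.1926687
r₃ = 1.4619449 − (-0.1926687)·(-0.1680551)/(-2.0119845) = 1.4780380;  |Δ| = 0.0160930
h(1.4780380) = -0.0197861
r₄ = 1.4780380 − (-0.0197861)·(0.0160930)/(0.1728826) = 1.4798798;  |Δ| = 0.0018418
h(1.4798798) = 0.0002503
r₅ = 1.4798798 − 0.0002503·(0.0018418)/(0.0200364) = 1.4798568;  |Δ| = 0.0000230
|r₅ − r₄| = 0.0000230 < 10^{-3}

n = 5, rₙ = 1.47986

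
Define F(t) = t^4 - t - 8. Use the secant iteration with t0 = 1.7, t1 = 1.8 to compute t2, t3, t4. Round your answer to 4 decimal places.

1.7659, 1.7678, 1.7679

F(1.7) = -1.347900, F(1.8) = 0.697600
t2 = 1.800000 − 0.697600·(1.800000 − 1.700000) / (0.697600 − (-1.347900)) = 1.800000 − (0.069760)/(2.045500) = 1.765896
F(1.765896) = -0.041551
t3 = 1.765896 − (-0.041551)·(1.765896 − 1.800000) / (-0.041551 − 0.697600) = 1.765896 − (0.001417)/(-0.739151) = 1.767813
F(1.767813) = -0.001170
t4 = 1.767813 − (-0.001170)·(1.767813 − 1.765896) / (-0.001170 − (-0.041551)) = 1.767813 − (-0.000002)/(0.040380) = 1.767869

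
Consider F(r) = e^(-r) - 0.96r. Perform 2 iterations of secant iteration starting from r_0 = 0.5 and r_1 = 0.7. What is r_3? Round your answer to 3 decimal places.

0.582

F(0.5) = 0.12653, F(0.7) = -0.17541
r_2 = 0.70000 − (-0.17541)·(0.70000 − 0.50000) / (-0.17541 − 0.12653) = 0.70000 − (-0.03508)/(-0.30195) = 0.58381
F(0.58381) = -0.00269
r_3 = 0.58381 − (-0.00269)·(0.58381 − 0.70000) / (-0.00269 − (-0.17541)) = 0.58381 − (0.00031)/(0.17273) = 0.58200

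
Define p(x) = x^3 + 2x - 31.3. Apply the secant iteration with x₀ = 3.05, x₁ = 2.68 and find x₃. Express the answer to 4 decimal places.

2.9411

p(3.05) = 3.172625, p(2.68) = -6.691168
x₂ = 2.680000 − (-6.691168)·(2.680000 − 3.050000) / (-6.691168 − 3.172625) = 2.680000 − (2.475732)/(-9.863793) = 2.930992
p(2.930992) = -0.258704
x₃ = 2.930992 − (-0.258704)·(2.930992 − 2.680000) / (-0.258704 − (-6.691168)) = 2.930992 − (-0.064933)/(6.432464) = 2.941086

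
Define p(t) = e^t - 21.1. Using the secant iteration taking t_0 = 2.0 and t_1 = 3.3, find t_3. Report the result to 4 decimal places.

p(2.0) = -13.710944, p(3.3) = 6.012639
t_2 = 3.300000 − 6.012639·(3.300000 − 2.000000) / (6.012639 − (-13.710944)) = 3.300000 − (7.816431)/(19.723583) = 2.903701
p(2.903701) = -2.858462
t_3 = 2.903701 − (-2.858462)·(2.903701 − 3.300000) / (-2.858462 − 6.012639) = 2.903701 − (1.132805)/(-8.871101) = 3.031397

3.0314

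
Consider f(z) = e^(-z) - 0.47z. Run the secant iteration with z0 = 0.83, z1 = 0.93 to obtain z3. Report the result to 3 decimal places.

f(0.83) = 0.04595, f(0.93) = -0.04255
z2 = 0.93000 − (-0.04255)·(0.93000 − 0.83000) / (-0.04255 − 0.04595) = 0.93000 − (-0.00425)/(-0.08850) = 0.88192
f(0.88192) = -0.00052
z3 = 0.88192 − (-0.00052)·(0.88192 − 0.93000) / (-0.00052 − (-0.04255)) = 0.88192 − (0.00002)/(0.04203) = 0.88133

0.881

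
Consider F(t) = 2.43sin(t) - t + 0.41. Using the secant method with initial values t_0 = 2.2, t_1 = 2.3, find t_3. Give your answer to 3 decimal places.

2.270

F(2.2) = 0.17465, F(2.3) = -0.07794
t_2 = 2.30000 − (-0.07794)·(2.30000 − 2.20000) / (-0.07794 − 0.17465) = 2.30000 − (-0.00779)/(-0.25258) = 2.26914
F(2.26914) = 0.00201
t_3 = 2.26914 − 0.00201·(2.26914 − 2.30000) / (0.00201 − (-0.07794)) = 2.26914 − (-0.00006)/(0.07994) = 2.26992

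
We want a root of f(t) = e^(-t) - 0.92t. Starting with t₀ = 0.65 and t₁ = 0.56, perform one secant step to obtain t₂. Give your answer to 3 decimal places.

0.598

f(0.65) = -0.07595, f(0.56) = 0.05601
t₂ = 0.56000 − 0.05601·(0.56000 − 0.65000) / (0.05601 − (-0.07595)) = 0.56000 − (-0.00504)/(0.13196) = 0.59820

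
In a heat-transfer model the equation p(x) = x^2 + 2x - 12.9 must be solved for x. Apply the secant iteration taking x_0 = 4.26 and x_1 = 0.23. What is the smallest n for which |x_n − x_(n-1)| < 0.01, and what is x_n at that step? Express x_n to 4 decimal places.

p(4.26) = 13.767600, p(0.23) = -12.387100
x_2 = 0.230000 − (-12.387100)·(-4.030000)/(-26.154700) = 2.138644;  |Δ| = 1.908644
p(2.138644) = -4.048913
x_3 = 2.138644 − (-4.048913)·(1.908644)/(8.338187) = 3.065456;  |Δ| = 0.926812
p(3.065456) = 2.627936
x_4 = 3.065456 − 2.627936·(0.926812)/(6.676850) = 2.700673;  |Δ| = 0.364783
p(2.700673) = -0.205019
x_5 = 2.700673 − (-0.205019)·(-0.364783)/(-2.832955) = 2.727072;  |Δ| = 0.026399
p(2.727072) = -0.008933
x_6 = 2.727072 − (-0.008933)·(0.026399)/(0.196086) = 2.728275;  |Δ| = 0.001203
|x_6 − x_5| = 0.001203 < 0.01

n = 6, x_n = 2.7283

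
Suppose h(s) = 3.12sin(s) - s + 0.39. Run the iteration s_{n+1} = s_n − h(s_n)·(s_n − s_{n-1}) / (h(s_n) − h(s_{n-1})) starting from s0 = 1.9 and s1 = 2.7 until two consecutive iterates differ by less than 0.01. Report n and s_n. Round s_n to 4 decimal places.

n = 4, s_n = 2.4293

h(1.9) = 1.442456, h(2.7) = -0.976575
s2 = 2.700000 − (-0.976575)·(0.800000)/(-2.419031) = 2.377036;  |Δ| = 0.322964
h(2.377036) = 0.172681
s3 = 2.377036 − 0.172681·(-0.322964)/(1.149256) = 2.425563;  |Δ| = 0.048527
h(2.425563) = 0.012388
s4 = 2.425563 − 0.012388·(0.048527)/(-0.160293) = 2.429313;  |Δ| = 0.003750
|s4 − s3| = 0.003750 < 0.01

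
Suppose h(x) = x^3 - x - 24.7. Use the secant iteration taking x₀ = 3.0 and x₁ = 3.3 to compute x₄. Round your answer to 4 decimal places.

3.0267

h(3.0) = -0.700000, h(3.3) = 7.937000
x₂ = 3.300000 − 7.937000·(3.300000 − 3.000000) / (7.937000 − (-0.700000)) = 3.300000 − (2.381100)/(8.637000) = 3.024314
h(3.024314) = -0.062501
x₃ = 3.024314 − (-0.062501)·(3.024314 − 3.300000) / (-0.062501 − 7.937000) = 3.024314 − (0.017231)/(-7.999501) = 3.026468
h(3.026468) = -0.005509
x₄ = 3.026468 − (-0.005509)·(3.026468 − 3.024314) / (-0.005509 − (-0.062501)) = 3.026468 − (-0.000012)/(0.056992) = 3.026676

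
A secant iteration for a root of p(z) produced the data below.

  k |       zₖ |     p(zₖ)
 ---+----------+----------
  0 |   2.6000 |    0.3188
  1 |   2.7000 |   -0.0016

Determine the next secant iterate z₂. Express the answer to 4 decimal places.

2.6995

z₂ = 2.7000 − (-0.0016)·(2.7000 − 2.6000) / (-0.0016 − 0.3188)
   = 2.7000 − (-0.000160)/(-0.320400) = 2.699501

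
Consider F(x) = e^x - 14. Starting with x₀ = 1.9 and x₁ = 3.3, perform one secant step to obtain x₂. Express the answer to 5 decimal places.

2.40129

F(1.9) = -7.3141056, F(3.3) = 13.1126389
x₂ = 3.3000000 − 13.1126389·(3.3000000 − 1.9000000) / (13.1126389 − (-7.3141056)) = 3.3000000 − (18.3576945)/(20.4267445) = 2.4012912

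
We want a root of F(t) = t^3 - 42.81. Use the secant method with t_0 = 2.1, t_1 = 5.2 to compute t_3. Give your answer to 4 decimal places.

3.2611

F(2.1) = -33.549000, F(5.2) = 97.798000
t_2 = 5.200000 − 97.798000·(5.200000 − 2.100000) / (97.798000 − (-33.549000)) = 5.200000 − (303.173800)/(131.347000) = 2.891810
F(2.891810) = -18.627045
t_3 = 2.891810 − (-18.627045)·(2.891810 − 5.200000) / (-18.627045 − 97.798000) = 2.891810 − (42.994754)/(-116.425045) = 3.261102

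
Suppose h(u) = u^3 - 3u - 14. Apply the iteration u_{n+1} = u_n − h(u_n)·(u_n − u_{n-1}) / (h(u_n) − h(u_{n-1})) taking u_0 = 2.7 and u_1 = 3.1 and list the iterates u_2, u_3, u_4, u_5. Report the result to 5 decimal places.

h(2.7) = -2.4170000, h(3.1) = 6.4910000
u_2 = 3.1000000 − 6.4910000·(3.1000000 − 2.7000000) / (6.4910000 − (-2.4170000)) = 3.1000000 − (2.5964000)/(8.9080000) = 2.8085317
h(2.8085317) = -0.2723183
u_3 = 2.8085317 − (-0.2723183)·(2.8085317 − 3.1000000) / (-0.2723183 − 6.4910000) = 2.8085317 − (0.0793722)/(-6.7633183) = 2.8202673
h(2.8202673) = -0.0286554
u_4 = 2.8202673 − (-0.0286554)·(2.8202673 − 2.8085317) / (-0.0286554 − (-0.2723183)) = 2.8202673 − (-0.0003363)/(0.2436630) = 2.8216475
h(2.8216475) = 0.0001530
u_5 = 2.8216475 − 0.0001530·(2.8216475 − 2.8202673) / (0.0001530 − (-0.0286554)) = 2.8216475 − (0.0000002)/(0.0288083) = 2.8216402

2.80853, 2.82027, 2.82165, 2.82164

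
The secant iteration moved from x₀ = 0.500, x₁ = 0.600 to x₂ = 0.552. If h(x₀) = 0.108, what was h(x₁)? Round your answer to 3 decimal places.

The secant line through (0.500, 0.108) and (0.600, h(x₁)) crosses zero at x₂ = 0.552.
So (0.500, 0.108), (0.600, h(x₁)), (0.552, 0) are collinear:
h(x₁) = 0.108 · (0.600 − 0.552) / (0.500 − 0.552) = 0.108 · (0.04800)/(-0.05200) = -0.09969

-0.100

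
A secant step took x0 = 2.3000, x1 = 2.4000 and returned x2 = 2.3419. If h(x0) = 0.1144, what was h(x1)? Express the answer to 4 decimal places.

-0.1586

The secant line through (2.3000, 0.1144) and (2.4000, h(x1)) crosses zero at x2 = 2.3419.
So (2.3000, 0.1144), (2.4000, h(x1)), (2.3419, 0) are collinear:
h(x1) = 0.1144 · (2.4000 − 2.3419) / (2.3000 − 2.3419) = 0.1144 · (0.058100)/(-0.041900) = -0.158631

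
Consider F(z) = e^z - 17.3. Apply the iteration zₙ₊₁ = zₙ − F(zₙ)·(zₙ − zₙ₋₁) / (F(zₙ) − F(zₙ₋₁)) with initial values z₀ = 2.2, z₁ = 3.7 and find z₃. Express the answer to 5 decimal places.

2.75446

F(2.2) = -8.2749865, F(3.7) = 23.1473044
z₂ = 3.7000000 − 23.1473044·(3.7000000 − 2.2000000) / (23.1473044 − (-8.2749865)) = 3.7000000 − (34.7209565)/(31.4222909) = 2.5950215
F(2.5950215) = -3.9031249
z₃ = 2.5950215 − (-3.9031249)·(2.5950215 − 3.7000000) / (-3.9031249 − 23.1473044) = 2.5950215 − (4.3128692)/(-27.0504293) = 2.7544596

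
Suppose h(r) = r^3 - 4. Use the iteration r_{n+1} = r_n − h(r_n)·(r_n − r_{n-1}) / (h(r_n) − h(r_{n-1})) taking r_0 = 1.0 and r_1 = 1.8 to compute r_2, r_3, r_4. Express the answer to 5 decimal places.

h(1.0) = -3.0000000, h(1.8) = 1.8320000
r_2 = 1.8000000 − 1.8320000·(1.8000000 − 1.0000000) / (1.8320000 − (-3.0000000)) = 1.8000000 − (1.4656000)/(4.8320000) = 1.4966887
h(1.4966887) = -0.6473017
r_3 = 1.4966887 − (-0.6473017)·(1.4966887 − 1.8000000) / (-0.6473017 − 1.8320000) = 1.4966887 − (0.1963339)/(-2.4793017) = 1.5758779
h(1.5758779) = -0.0864785
r_4 = 1.5758779 − (-0.0864785)·(1.5758779 − 1.4966887) / (-0.0864785 − (-0.6473017)) = 1.5758779 − (-0.0068482)/(0.5608232) = 1.5880888

1.49669, 1.57588, 1.58809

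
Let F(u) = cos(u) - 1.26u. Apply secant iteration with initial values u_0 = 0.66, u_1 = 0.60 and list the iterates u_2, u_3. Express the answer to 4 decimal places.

F(0.66) = -0.041608, F(0.60) = 0.069336
u_2 = 0.600000 − 0.069336·(0.600000 − 0.660000) / (0.069336 − (-0.041608)) = 0.600000 − (-0.004160)/(0.110943) = 0.637498
F(0.637498) = 0.000340
u_3 = 0.637498 − 0.000340·(0.637498 − 0.600000) / (0.000340 − 0.069336) = 0.637498 − (0.000013)/(-0.068995) = 0.637683

0.6375, 0.6377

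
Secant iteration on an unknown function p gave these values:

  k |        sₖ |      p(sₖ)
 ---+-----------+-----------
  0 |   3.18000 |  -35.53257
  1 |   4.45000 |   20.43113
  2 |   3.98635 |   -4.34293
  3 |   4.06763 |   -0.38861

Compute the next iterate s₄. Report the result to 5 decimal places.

s₄ = 4.06763 − (-0.38861)·(4.06763 − 3.98635) / (-0.38861 − (-4.34293))
   = 4.06763 − (-0.0315862)/(3.9543200) = 4.0756178

4.07562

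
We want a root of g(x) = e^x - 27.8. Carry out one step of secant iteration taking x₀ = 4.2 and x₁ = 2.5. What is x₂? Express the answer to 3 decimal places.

2.987

g(4.2) = 38.88633, g(2.5) = -15.61751
x₂ = 2.50000 − (-15.61751)·(2.50000 − 4.20000) / (-15.61751 − 38.88633) = 2.50000 − (26.54976)/(-54.50384) = 2.98712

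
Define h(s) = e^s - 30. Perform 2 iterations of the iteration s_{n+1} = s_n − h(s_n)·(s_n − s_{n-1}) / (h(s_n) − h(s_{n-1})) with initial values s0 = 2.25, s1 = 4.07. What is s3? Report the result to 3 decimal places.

3.279

h(2.25) = -20.51226, h(4.07) = 28.55696
s2 = 4.07000 − 28.55696·(4.07000 − 2.25000) / (28.55696 − (-20.51226)) = 4.07000 − (51.97367)/(49.06923) = 3.01081
h(3.01081) = -9.69618
s3 = 3.01081 − (-9.69618)·(3.01081 − 4.07000) / (-9.69618 − 28.55696) = 3.01081 − (10.27010)/(-38.25314) = 3.27929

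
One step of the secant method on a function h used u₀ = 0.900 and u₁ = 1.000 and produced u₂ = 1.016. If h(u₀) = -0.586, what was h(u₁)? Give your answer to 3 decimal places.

The secant line through (0.900, -0.586) and (1.000, h(u₁)) crosses zero at u₂ = 1.016.
So (0.900, -0.586), (1.000, h(u₁)), (1.016, 0) are collinear:
h(u₁) = -0.586 · (1.000 − 1.016) / (0.900 − 1.016) = -0.586 · (-0.01600)/(-0.11600) = -0.08083

-0.081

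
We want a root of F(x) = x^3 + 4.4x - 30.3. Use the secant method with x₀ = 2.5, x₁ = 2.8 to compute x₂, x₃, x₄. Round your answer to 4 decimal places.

2.6442, 2.6509, 2.6512

F(2.5) = -3.675000, F(2.8) = 3.972000
x₂ = 2.800000 − 3.972000·(2.800000 − 2.500000) / (3.972000 − (-3.675000)) = 2.800000 − (1.191600)/(7.647000) = 2.644174
F(2.644174) = -0.178474
x₃ = 2.644174 − (-0.178474)·(2.644174 − 2.800000) / (-0.178474 − 3.972000) = 2.644174 − (0.027811)/(-4.150474) = 2.650875
F(2.650875) = -0.008089
x₄ = 2.650875 − (-0.008089)·(2.650875 − 2.644174) / (-0.008089 − (-0.178474)) = 2.650875 − (-0.000054)/(0.170385) = 2.651193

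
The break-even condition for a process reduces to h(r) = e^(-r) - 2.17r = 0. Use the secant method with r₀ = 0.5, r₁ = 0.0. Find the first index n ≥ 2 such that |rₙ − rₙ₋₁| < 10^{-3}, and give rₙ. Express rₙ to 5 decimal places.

n = 4, rₙ = 0.33098

h(0.5) = -0.4784693, h(0.0) = 1.0000000
r₂ = 0.0000000 − 1.0000000·(-0.5000000)/(1.4784693) = 0.3381876;  |Δ| = 0.3381876
h(0.3381876) = -0.0208056
r₃ = 0.3381876 − (-0.0208056)·(0.3381876)/(-1.0208056) = 0.3312948;  |Δ| = 0.0068928
h(0.3312948) = -0.0009163
r₄ = 0.3312948 − (-0.0009163)·(-0.0068928)/(0.0198893) = 0.3309773;  |Δ| = 0.0003175
|r₄ − r₃| = 0.0003175 < 10^{-3}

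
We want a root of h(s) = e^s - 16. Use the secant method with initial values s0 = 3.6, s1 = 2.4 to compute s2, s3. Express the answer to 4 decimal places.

2.6335, 2.8008

h(3.6) = 20.598234, h(2.4) = -4.976824
s2 = 2.400000 − (-4.976824)·(2.400000 − 3.600000) / (-4.976824 − 20.598234) = 2.400000 − (5.972188)/(-25.575058) = 2.633516
h(2.633516) = -2.077362
s3 = 2.633516 − (-2.077362)·(2.633516 − 2.400000) / (-2.077362 − (-4.976824)) = 2.633516 − (-0.485098)/(2.899461) = 2.800822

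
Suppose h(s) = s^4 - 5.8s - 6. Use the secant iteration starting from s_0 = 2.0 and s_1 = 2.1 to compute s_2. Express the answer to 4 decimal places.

h(2.0) = -1.600000, h(2.1) = 1.268100
s_2 = 2.100000 − 1.268100·(2.100000 − 2.000000) / (1.268100 − (-1.600000)) = 2.100000 − (0.126810)/(2.868100) = 2.055786

2.0558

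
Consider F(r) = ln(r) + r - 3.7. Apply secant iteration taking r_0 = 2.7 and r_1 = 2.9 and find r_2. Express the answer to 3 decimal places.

F(2.7) = -0.00675, F(2.9) = 0.26471
r_2 = 2.90000 − 0.26471·(2.90000 − 2.70000) / (0.26471 − (-0.00675)) = 2.90000 − (0.05294)/(0.27146) = 2.70497

2.705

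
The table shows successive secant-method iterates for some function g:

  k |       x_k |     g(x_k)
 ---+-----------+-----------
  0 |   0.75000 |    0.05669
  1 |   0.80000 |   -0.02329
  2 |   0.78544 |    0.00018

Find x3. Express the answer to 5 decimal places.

0.78555

x3 = 0.78544 − 0.00018·(0.78544 − 0.80000) / (0.00018 − (-0.02329))
   = 0.78544 − (-0.0000026)/(0.0234700) = 0.7855517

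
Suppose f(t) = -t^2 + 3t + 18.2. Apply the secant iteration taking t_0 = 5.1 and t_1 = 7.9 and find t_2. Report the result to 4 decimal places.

5.8490

f(5.1) = 7.490000, f(7.9) = -20.510000
t_2 = 7.900000 − (-20.510000)·(7.900000 − 5.100000) / (-20.510000 − 7.490000) = 7.900000 − (-57.428000)/(-28.000000) = 5.849000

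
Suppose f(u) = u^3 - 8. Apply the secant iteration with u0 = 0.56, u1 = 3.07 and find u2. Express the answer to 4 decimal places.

f(0.56) = -7.824384, f(3.07) = 20.934443
u2 = 3.070000 − 20.934443·(3.070000 − 0.560000) / (20.934443 − (-7.824384)) = 3.070000 − (52.545452)/(28.758827) = 1.242893

1.2429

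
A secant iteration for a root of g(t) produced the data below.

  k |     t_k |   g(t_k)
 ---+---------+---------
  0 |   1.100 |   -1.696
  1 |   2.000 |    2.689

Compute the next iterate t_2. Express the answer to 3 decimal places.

t_2 = 2.000 − 2.689·(2.000 − 1.100) / (2.689 − (-1.696))
   = 2.000 − (2.42010)/(4.38500) = 1.44810

1.448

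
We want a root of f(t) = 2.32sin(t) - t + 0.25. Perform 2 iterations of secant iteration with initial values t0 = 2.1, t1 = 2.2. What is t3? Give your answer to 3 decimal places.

2.168

f(2.1) = 0.15265, f(2.2) = -0.07429
t2 = 2.20000 − (-0.07429)·(2.20000 − 2.10000) / (-0.07429 − 0.15265) = 2.20000 − (-0.00743)/(-0.22693) = 2.16726
f(2.16726) = 0.00213
t3 = 2.16726 − 0.00213·(2.16726 − 2.20000) / (0.00213 − (-0.07429)) = 2.16726 − (-0.00007)/(0.07642) = 2.16818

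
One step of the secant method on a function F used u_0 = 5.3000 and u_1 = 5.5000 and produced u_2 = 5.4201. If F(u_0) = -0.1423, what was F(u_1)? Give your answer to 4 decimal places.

The secant line through (5.3000, -0.1423) and (5.5000, F(u_1)) crosses zero at u_2 = 5.4201.
So (5.3000, -0.1423), (5.5000, F(u_1)), (5.4201, 0) are collinear:
F(u_1) = -0.1423 · (5.5000 − 5.4201) / (5.3000 − 5.4201) = -0.1423 · (0.079900)/(-0.120100) = 0.094669

0.0947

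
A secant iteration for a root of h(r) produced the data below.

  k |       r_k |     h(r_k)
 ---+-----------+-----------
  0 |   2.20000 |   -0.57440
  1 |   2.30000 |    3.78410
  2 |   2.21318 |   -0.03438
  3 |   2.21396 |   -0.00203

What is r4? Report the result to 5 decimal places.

r4 = 2.21396 − (-0.00203)·(2.21396 − 2.21318) / (-0.00203 − (-0.03438))
   = 2.21396 − (-0.0000016)/(0.0323500) = 2.2140089

2.21401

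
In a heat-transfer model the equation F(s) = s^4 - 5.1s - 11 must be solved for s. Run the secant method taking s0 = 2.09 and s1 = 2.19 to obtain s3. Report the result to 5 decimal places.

F(2.09) = -2.5787024, F(2.19) = 0.8335752
s2 = 2.1900000 − 0.8335752·(2.1900000 − 2.0900000) / (0.8335752 − (-2.5787024)) = 2.1900000 − (0.0833575)/(3.4122776) = 2.1655713
F(2.1655713) = -0.0511366
s3 = 2.1655713 − (-0.0511366)·(2.1655713 − 2.1900000) / (-0.0511366 − 0.8335752) = 2.1655713 − (0.0012492)/(-0.8847118) = 2.1669833

2.16698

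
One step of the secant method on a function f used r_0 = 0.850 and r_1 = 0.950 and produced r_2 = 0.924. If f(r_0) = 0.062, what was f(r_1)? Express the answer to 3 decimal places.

-0.022

The secant line through (0.850, 0.062) and (0.950, f(r_1)) crosses zero at r_2 = 0.924.
So (0.850, 0.062), (0.950, f(r_1)), (0.924, 0) are collinear:
f(r_1) = 0.062 · (0.950 − 0.924) / (0.850 − 0.924) = 0.062 · (0.02600)/(-0.07400) = -0.02178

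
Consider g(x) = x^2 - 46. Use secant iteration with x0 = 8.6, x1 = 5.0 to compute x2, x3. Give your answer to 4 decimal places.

g(8.6) = 27.960000, g(5.0) = -21.000000
x2 = 5.000000 − (-21.000000)·(5.000000 − 8.600000) / (-21.000000 − 27.960000) = 5.000000 − (75.600000)/(-48.960000) = 6.544118
g(6.544118) = -3.174524
x3 = 6.544118 − (-3.174524)·(6.544118 − 5.000000) / (-3.174524 − (-21.000000)) = 6.544118 − (-4.901839)/(17.825476) = 6.819108

6.5441, 6.8191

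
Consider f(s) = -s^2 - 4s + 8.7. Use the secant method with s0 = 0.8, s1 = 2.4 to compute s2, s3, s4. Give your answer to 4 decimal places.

f(0.8) = 4.860000, f(2.4) = -6.660000
s2 = 2.400000 − (-6.660000)·(2.400000 − 0.800000) / (-6.660000 − 4.860000) = 2.400000 − (-10.656000)/(-11.520000) = 1.475000
f(1.475000) = 0.624375
s3 = 1.475000 − 0.624375·(1.475000 − 2.400000) / (0.624375 − (-6.660000)) = 1.475000 − (-0.577547)/(7.284375) = 1.554286
f(1.554286) = 0.067053
s4 = 1.554286 − 0.067053·(1.554286 − 1.475000) / (0.067053 − 0.624375) = 1.554286 − (0.005316)/(-0.557322) = 1.563825

1.4750, 1.5543, 1.5638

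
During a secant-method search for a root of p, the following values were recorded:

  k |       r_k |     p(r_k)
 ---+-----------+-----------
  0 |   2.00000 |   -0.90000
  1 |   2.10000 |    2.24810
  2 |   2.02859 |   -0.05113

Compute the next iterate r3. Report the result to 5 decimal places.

r3 = 2.02859 − (-0.05113)·(2.02859 − 2.10000) / (-0.05113 − 2.24810)
   = 2.02859 − (0.0036512)/(-2.2992300) = 2.0301780

2.03018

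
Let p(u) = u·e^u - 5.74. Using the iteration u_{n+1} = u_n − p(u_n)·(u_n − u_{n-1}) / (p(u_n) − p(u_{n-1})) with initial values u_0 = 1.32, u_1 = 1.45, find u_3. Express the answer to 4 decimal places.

p(1.32) = -0.798684, p(1.45) = 0.441516
u_2 = 1.450000 − 0.441516·(1.450000 − 1.320000) / (0.441516 − (-0.798684)) = 1.450000 − (0.057397)/(1.240200) = 1.403719
p(1.403719) = -0.026425
u_3 = 1.403719 − (-0.026425)·(1.403719 − 1.450000) / (-0.026425 − 0.441516) = 1.403719 − (0.001223)/(-0.467941) = 1.406333

1.4063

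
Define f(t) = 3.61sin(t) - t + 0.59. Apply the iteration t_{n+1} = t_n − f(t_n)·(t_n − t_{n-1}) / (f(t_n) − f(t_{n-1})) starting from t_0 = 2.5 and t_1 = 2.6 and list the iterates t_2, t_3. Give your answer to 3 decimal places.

2.563, 2.563

f(2.5) = 0.25048, f(2.6) = -0.14904
t_2 = 2.60000 − (-0.14904)·(2.60000 − 2.50000) / (-0.14904 − 0.25048) = 2.60000 − (-0.01490)/(-0.39952) = 2.56270
f(2.56270) = 0.00234
t_3 = 2.56270 − 0.00234·(2.56270 − 2.60000) / (0.00234 − (-0.14904)) = 2.56270 − (-0.00009)/(0.15138) = 2.56327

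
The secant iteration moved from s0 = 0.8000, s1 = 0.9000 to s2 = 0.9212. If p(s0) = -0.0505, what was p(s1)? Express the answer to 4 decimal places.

-0.0088

The secant line through (0.8000, -0.0505) and (0.9000, p(s1)) crosses zero at s2 = 0.9212.
So (0.8000, -0.0505), (0.9000, p(s1)), (0.9212, 0) are collinear:
p(s1) = -0.0505 · (0.9000 − 0.9212) / (0.8000 − 0.9212) = -0.0505 · (-0.021200)/(-0.121200) = -0.008833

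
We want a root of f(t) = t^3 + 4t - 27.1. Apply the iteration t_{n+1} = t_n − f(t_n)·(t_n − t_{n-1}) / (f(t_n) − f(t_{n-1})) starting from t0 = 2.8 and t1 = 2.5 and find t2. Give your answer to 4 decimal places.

f(2.8) = 6.052000, f(2.5) = -1.475000
t2 = 2.500000 − (-1.475000)·(2.500000 − 2.800000) / (-1.475000 − 6.052000) = 2.500000 − (0.442500)/(-7.527000) = 2.558788

2.5588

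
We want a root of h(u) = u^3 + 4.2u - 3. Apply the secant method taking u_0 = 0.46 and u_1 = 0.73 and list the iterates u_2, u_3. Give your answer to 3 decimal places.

0.644, 0.649

h(0.46) = -0.97066, h(0.73) = 0.45502
u_2 = 0.73000 − 0.45502·(0.73000 − 0.46000) / (0.45502 − (-0.97066)) = 0.73000 − (0.12285)/(1.42568) = 0.64383
h(0.64383) = -0.02905
u_3 = 0.64383 − (-0.02905)·(0.64383 − 0.73000) / (-0.02905 − 0.45502) = 0.64383 − (0.00250)/(-0.48407) = 0.64900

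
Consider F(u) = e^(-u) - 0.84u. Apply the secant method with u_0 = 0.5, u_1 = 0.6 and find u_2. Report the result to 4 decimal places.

0.6316

F(0.5) = 0.186531, F(0.6) = 0.044812
u_2 = 0.600000 − 0.044812·(0.600000 − 0.500000) / (0.044812 − 0.186531) = 0.600000 − (0.004481)/(-0.141719) = 0.631620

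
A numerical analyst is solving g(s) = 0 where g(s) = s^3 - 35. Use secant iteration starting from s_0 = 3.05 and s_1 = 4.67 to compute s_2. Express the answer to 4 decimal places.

3.1961

g(3.05) = -6.627375, g(4.67) = 66.847563
s_2 = 4.670000 − 66.847563·(4.670000 − 3.050000) / (66.847563 − (-6.627375)) = 4.670000 − (108.293052)/(73.474938) = 3.196123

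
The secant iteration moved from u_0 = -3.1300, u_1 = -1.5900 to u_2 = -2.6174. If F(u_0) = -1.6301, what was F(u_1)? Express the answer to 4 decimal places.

The secant line through (-3.1300, -1.6301) and (-1.5900, F(u_1)) crosses zero at u_2 = -2.6174.
So (-3.1300, -1.6301), (-1.5900, F(u_1)), (-2.6174, 0) are collinear:
F(u_1) = -1.6301 · (-1.5900 − (-2.6174)) / (-3.1300 − (-2.6174)) = -1.6301 · (1.027400)/(-0.512600) = 3.267196

3.2672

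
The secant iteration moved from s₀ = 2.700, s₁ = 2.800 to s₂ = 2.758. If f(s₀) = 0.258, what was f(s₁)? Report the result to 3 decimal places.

The secant line through (2.700, 0.258) and (2.800, f(s₁)) crosses zero at s₂ = 2.758.
So (2.700, 0.258), (2.800, f(s₁)), (2.758, 0) are collinear:
f(s₁) = 0.258 · (2.800 − 2.758) / (2.700 − 2.758) = 0.258 · (0.04200)/(-0.05800) = -0.18683

-0.187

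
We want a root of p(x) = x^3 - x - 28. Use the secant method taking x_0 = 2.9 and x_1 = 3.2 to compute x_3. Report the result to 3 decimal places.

3.146

p(2.9) = -6.51100, p(3.2) = 1.56800
x_2 = 3.20000 − 1.56800·(3.20000 − 2.90000) / (1.56800 − (-6.51100)) = 3.20000 − (0.47040)/(8.07900) = 3.14177
p(3.14177) = -0.13010
x_3 = 3.14177 − (-0.13010)·(3.14177 − 3.20000) / (-0.13010 − 1.56800) = 3.14177 − (0.00758)/(-1.69810) = 3.14624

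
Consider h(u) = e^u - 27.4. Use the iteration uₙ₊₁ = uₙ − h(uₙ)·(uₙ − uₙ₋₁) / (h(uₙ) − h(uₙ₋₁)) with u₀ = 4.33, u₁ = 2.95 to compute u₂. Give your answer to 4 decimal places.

3.1514

h(4.33) = 48.544287, h(2.95) = -8.294046
u₂ = 2.950000 − (-8.294046)·(2.950000 − 4.330000) / (-8.294046 − 48.544287) = 2.950000 − (11.445784)/(-56.838333) = 3.151374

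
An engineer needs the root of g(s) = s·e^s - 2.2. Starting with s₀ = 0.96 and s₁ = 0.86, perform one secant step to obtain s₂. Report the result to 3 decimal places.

0.895

g(0.96) = 0.30723, g(0.86) = -0.16768
s₂ = 0.86000 − (-0.16768)·(0.86000 − 0.96000) / (-0.16768 − 0.30723) = 0.86000 − (0.01677)/(-0.47491) = 0.89531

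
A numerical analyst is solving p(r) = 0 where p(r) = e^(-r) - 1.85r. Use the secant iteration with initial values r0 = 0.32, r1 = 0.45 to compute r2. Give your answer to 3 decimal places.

p(0.32) = 0.13415, p(0.45) = -0.19487
r2 = 0.45000 − (-0.19487)·(0.45000 − 0.32000) / (-0.19487 − 0.13415) = 0.45000 − (-0.02533)/(-0.32902) = 0.37300

0.373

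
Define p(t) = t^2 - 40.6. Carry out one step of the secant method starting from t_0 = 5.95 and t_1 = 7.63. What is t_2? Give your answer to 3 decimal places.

p(5.95) = -5.19750, p(7.63) = 17.61690
t_2 = 7.63000 − 17.61690·(7.63000 − 5.95000) / (17.61690 − (-5.19750)) = 7.63000 − (29.59639)/(22.81440) = 6.33273

6.333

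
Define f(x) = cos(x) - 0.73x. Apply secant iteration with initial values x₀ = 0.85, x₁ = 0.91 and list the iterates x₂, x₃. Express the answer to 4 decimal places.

f(0.85) = 0.039483, f(0.91) = -0.050554
x₂ = 0.910000 − (-0.050554)·(0.910000 − 0.850000) / (-0.050554 − 0.039483) = 0.910000 − (-0.003033)/(-0.090037) = 0.876311
f(0.876311) = 0.000283
x₃ = 0.876311 − 0.000283·(0.876311 − 0.910000) / (0.000283 − (-0.050554)) = 0.876311 − (-0.000010)/(0.050837) = 0.876499

0.8763, 0.8765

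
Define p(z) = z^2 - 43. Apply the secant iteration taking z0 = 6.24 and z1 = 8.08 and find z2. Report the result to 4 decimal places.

6.5237

p(6.24) = -4.062400, p(8.08) = 22.286400
z2 = 8.080000 − 22.286400·(8.080000 − 6.240000) / (22.286400 − (-4.062400)) = 8.080000 − (41.006976)/(26.348800) = 6.523687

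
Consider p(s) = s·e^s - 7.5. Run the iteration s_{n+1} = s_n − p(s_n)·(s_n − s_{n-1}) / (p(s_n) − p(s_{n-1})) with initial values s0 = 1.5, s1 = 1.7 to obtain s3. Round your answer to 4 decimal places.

p(1.5) = -0.777466, p(1.7) = 1.805711
s2 = 1.700000 − 1.805711·(1.700000 − 1.500000) / (1.805711 − (-0.777466)) = 1.700000 − (0.361142)/(2.583177) = 1.560195
p(1.560195) = -0.073868
s3 = 1.560195 − (-0.073868)·(1.560195 − 1.700000) / (-0.073868 − 1.805711) = 1.560195 − (0.010327)/(-1.879578) = 1.565689

1.5657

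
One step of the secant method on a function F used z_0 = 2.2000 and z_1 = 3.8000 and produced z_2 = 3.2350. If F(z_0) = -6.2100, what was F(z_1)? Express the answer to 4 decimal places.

3.3900

The secant line through (2.2000, -6.2100) and (3.8000, F(z_1)) crosses zero at z_2 = 3.2350.
So (2.2000, -6.2100), (3.8000, F(z_1)), (3.2350, 0) are collinear:
F(z_1) = -6.2100 · (3.8000 − 3.2350) / (2.2000 − 3.2350) = -6.2100 · (0.565000)/(-1.035000) = 3.390000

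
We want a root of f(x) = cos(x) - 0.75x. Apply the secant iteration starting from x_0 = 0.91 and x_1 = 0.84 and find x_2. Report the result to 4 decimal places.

f(0.91) = -0.068754, f(0.84) = 0.037463
x_2 = 0.840000 − 0.037463·(0.840000 − 0.910000) / (0.037463 − (-0.068754)) = 0.840000 − (-0.002622)/(0.106217) = 0.864689

0.8647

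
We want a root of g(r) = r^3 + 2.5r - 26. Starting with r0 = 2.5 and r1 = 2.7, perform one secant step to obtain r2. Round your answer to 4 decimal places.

g(2.5) = -4.125000, g(2.7) = 0.433000
r2 = 2.700000 − 0.433000·(2.700000 − 2.500000) / (0.433000 − (-4.125000)) = 2.700000 − (0.086600)/(4.558000) = 2.681000

2.6810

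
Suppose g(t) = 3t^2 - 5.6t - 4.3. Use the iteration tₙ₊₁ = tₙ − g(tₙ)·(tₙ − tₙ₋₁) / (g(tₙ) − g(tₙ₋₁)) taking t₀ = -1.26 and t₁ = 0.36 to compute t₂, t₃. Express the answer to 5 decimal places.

-0.35412, -0.70177

g(-1.26) = 7.5188000, g(0.36) = -5.9272000
t₂ = 0.3600000 − (-5.9272000)·(0.3600000 − (-1.2600000)) / (-5.9272000 − 7.5188000) = 0.3600000 − (-9.6020640)/(-13.4460000) = -0.3541205
g(-0.3541205) = -1.9407214
t₃ = -0.3541205 − (-1.9407214)·(-0.3541205 − 0.3600000) / (-1.9407214 − (-5.9272000)) = -0.3541205 − (1.3859089)/(3.9864786) = -0.7017729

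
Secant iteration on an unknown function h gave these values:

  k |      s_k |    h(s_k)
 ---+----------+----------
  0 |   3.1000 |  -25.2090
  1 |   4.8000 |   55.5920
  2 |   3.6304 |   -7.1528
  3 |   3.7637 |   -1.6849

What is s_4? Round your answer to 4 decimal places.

3.8048

s_4 = 3.7637 − (-1.6849)·(3.7637 − 3.6304) / (-1.6849 − (-7.1528))
   = 3.7637 − (-0.224597)/(5.467900) = 3.804776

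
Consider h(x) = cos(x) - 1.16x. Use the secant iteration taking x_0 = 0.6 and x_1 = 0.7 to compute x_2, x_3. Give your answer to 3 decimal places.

0.673, 0.674

h(0.6) = 0.12934, h(0.7) = -0.04716
x_2 = 0.70000 − (-0.04716)·(0.70000 − 0.60000) / (-0.04716 − 0.12934) = 0.70000 − (-0.00472)/(-0.17649) = 0.67328
h(0.67328) = 0.00077
x_3 = 0.67328 − 0.00077·(0.67328 − 0.70000) / (0.00077 − (-0.04716)) = 0.67328 − (-0.00002)/(0.04793) = 0.67371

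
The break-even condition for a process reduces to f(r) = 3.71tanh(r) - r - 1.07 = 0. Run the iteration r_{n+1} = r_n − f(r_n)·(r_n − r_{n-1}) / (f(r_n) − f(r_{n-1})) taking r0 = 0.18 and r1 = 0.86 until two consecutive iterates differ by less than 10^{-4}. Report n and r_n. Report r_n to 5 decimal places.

f(0.18) = -0.5893200, f(0.86) = 0.6531160
r2 = 0.8600000 − 0.6531160·(0.6800000)/(1.2424359) = 0.5025418;  |Δ| = 0.3574582
f(0.5025418) = 0.1493205
r3 = 0.5025418 − 0.1493205·(-0.3574582)/(-0.5037955) = 0.3965944;  |Δ| = 0.1059474
f(0.3965944) = -0.0678084
r4 = 0.3965944 − (-0.0678084)·(-0.1059474)/(-0.2171289) = 0.4296814;  |Δ| = 0.0330869
f(0.4296814) = 0.0030726
r5 = 0.4296814 − 0.0030726·(0.0330869)/(0.0708811) = 0.4282471;  |Δ| = 0.0014343
f(0.4282471) = 0.0000562
r6 = 0.4282471 − 0.0000562·(-0.0014343)/(-0.0030165) = 0.4282204;  |Δ| = 0.0000267
|r6 − r5| = 0.0000267 < 10^{-4}

n = 6, r_n = 0.42822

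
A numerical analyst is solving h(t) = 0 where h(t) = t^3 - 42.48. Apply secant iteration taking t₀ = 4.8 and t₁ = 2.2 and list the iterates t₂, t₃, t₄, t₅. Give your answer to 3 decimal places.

3.028, 3.740, 3.455, 3.487

h(4.8) = 68.11200, h(2.2) = -31.83200
t₂ = 2.20000 − (-31.83200)·(2.20000 − 4.80000) / (-31.83200 − 68.11200) = 2.20000 − (82.76320)/(-99.94400) = 3.02810
h(3.02810) = -14.71429
t₃ = 3.02810 − (-14.71429)·(3.02810 − 2.20000) / (-14.71429 − (-31.83200)) = 3.02810 − (-12.18484)/(17.11771) = 3.73992
h(3.73992) = 9.83036
t₄ = 3.73992 − 9.83036·(3.73992 − 3.02810) / (9.83036 − (-14.71429)) = 3.73992 − (6.99751)/(24.54465) = 3.45483
h(3.45483) = -1.24370
t₅ = 3.45483 − (-1.24370)·(3.45483 − 3.73992) / (-1.24370 − 9.83036) = 3.45483 − (0.35457)/(-11.07406) = 3.48685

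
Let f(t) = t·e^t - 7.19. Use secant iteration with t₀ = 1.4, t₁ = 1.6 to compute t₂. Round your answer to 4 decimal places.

f(1.4) = -1.512720, f(1.6) = 0.734852
t₂ = 1.600000 − 0.734852·(1.600000 − 1.400000) / (0.734852 − (-1.512720)) = 1.600000 − (0.146970)/(2.247572) = 1.534609

1.5346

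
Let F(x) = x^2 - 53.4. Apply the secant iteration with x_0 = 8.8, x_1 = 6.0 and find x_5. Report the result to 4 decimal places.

7.3075

F(8.8) = 24.040000, F(6.0) = -17.400000
x_2 = 6.000000 − (-17.400000)·(6.000000 − 8.800000) / (-17.400000 − 24.040000) = 6.000000 − (48.720000)/(-41.440000) = 7.175676
F(7.175676) = -1.909679
x_3 = 7.175676 − (-1.909679)·(7.175676 − 6.000000) / (-1.909679 − (-17.400000)) = 7.175676 − (-2.245163)/(15.490321) = 7.320615
F(7.320615) = 0.191410
x_4 = 7.320615 − 0.191410·(7.320615 − 7.175676) / (0.191410 − (-1.909679)) = 7.320615 − (0.027743)/(2.101088) = 7.307411
F(7.307411) = -0.001739
x_5 = 7.307411 − (-0.001739)·(7.307411 − 7.320615) / (-0.001739 − 0.191410) = 7.307411 − (0.000023)/(-0.193149) = 7.307530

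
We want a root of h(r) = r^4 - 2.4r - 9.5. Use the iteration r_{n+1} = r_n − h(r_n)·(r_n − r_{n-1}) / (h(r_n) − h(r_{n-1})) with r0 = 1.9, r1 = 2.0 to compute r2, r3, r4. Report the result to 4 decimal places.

1.9377, 1.9396, 1.9397

h(1.9) = -1.027900, h(2.0) = 1.700000
r2 = 2.000000 − 1.700000·(2.000000 − 1.900000) / (1.700000 − (-1.027900)) = 2.000000 − (0.170000)/(2.727900) = 1.937681
h(1.937681) = -0.053356
r3 = 1.937681 − (-0.053356)·(1.937681 − 2.000000) / (-0.053356 − 1.700000) = 1.937681 − (0.003325)/(-1.753356) = 1.939577
h(1.939577) = -0.002639
r4 = 1.939577 − (-0.002639)·(1.939577 − 1.937681) / (-0.002639 − (-0.053356)) = 1.939577 − (-0.000005)/(0.050717) = 1.939676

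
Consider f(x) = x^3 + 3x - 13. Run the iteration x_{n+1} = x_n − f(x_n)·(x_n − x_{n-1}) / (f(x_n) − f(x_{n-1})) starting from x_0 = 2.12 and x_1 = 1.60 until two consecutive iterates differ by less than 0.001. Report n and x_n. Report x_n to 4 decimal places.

f(2.12) = 2.888128, f(1.60) = -4.104000
x_2 = 1.600000 − (-4.104000)·(-0.520000)/(-6.992128) = 1.905212;  |Δ| = 0.305212
f(1.905212) = -0.368766
x_3 = 1.905212 − (-0.368766)·(0.305212)/(3.735234) = 1.935344;  |Δ| = 0.030132
f(1.935344) = 0.054975
x_4 = 1.935344 − 0.054975·(0.030132)/(0.423741) = 1.931435;  |Δ| = 0.003909
f(1.931435) = -0.000592
x_5 = 1.931435 − (-0.000592)·(-0.003909)/(-0.055567) = 1.931477;  |Δ| = 0.000042
|x_5 − x_4| = 0.000042 < 0.001

n = 5, x_n = 1.9315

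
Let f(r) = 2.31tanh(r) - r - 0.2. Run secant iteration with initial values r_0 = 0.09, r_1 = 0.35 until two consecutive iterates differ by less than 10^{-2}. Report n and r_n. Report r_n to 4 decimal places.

f(0.09) = -0.082660, f(0.35) = 0.227028
r_2 = 0.350000 − 0.227028·(0.260000)/(0.309687) = 0.159397;  |Δ| = 0.190603
f(0.159397) = 0.005724
r_3 = 0.159397 − 0.005724·(-0.190603)/(-0.221304) = 0.154468;  |Δ| = 0.004930
|r_3 − r_2| = 0.004930 < 10^{-2}

n = 3, r_n = 0.1545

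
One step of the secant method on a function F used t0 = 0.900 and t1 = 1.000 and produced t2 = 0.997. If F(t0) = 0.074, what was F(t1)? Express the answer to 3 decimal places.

The secant line through (0.900, 0.074) and (1.000, F(t1)) crosses zero at t2 = 0.997.
So (0.900, 0.074), (1.000, F(t1)), (0.997, 0) are collinear:
F(t1) = 0.074 · (1.000 − 0.997) / (0.900 − 0.997) = 0.074 · (0.00300)/(-0.09700) = -0.00229

-0.002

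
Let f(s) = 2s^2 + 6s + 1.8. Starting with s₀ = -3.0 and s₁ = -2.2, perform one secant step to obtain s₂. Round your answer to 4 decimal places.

f(-3.0) = 1.800000, f(-2.2) = -1.720000
s₂ = -2.200000 − (-1.720000)·(-2.200000 − (-3.000000)) / (-1.720000 − 1.800000) = -2.200000 − (-1.376000)/(-3.520000) = -2.590909

-2.5909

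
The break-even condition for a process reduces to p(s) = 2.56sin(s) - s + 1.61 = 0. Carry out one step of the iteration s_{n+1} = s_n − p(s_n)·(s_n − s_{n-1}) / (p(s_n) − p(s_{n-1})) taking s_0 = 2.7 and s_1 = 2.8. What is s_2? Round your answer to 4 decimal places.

2.7012

p(2.7) = 0.004092, p(2.8) = -0.332430
s_2 = 2.800000 − (-0.332430)·(2.800000 − 2.700000) / (-0.332430 − 0.004092) = 2.800000 − (-0.033243)/(-0.336523) = 2.701216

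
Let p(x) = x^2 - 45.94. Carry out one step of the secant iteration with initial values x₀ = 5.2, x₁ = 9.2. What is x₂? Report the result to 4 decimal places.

p(5.2) = -18.900000, p(9.2) = 38.700000
x₂ = 9.200000 − 38.700000·(9.200000 − 5.200000) / (38.700000 − (-18.900000)) = 9.200000 − (154.800000)/(57.600000) = 6.512500

6.5125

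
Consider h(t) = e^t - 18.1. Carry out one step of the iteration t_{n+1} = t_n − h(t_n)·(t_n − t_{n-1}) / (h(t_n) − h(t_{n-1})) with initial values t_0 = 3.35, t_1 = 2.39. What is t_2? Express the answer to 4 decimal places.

2.7822

h(3.35) = 10.402734, h(2.39) = -7.186506
t_2 = 2.390000 − (-7.186506)·(2.390000 − 3.350000) / (-7.186506 − 10.402734) = 2.390000 − (6.899046)/(-17.589240) = 2.782231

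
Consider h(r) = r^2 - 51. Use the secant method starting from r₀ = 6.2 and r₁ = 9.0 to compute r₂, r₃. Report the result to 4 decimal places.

7.0263, 7.1281

h(6.2) = -12.560000, h(9.0) = 30.000000
r₂ = 9.000000 − 30.000000·(9.000000 − 6.200000) / (30.000000 − (-12.560000)) = 9.000000 − (84.000000)/(42.560000) = 7.026316
h(7.026316) = -1.630886
r₃ = 7.026316 − (-1.630886)·(7.026316 − 9.000000) / (-1.630886 − 30.000000) = 7.026316 − (3.218855)/(-31.630886) = 7.128079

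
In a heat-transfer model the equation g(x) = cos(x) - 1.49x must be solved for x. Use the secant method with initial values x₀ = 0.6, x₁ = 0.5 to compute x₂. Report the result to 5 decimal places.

g(0.6) = -0.0686644, g(0.5) = 0.1325826
x₂ = 0.5000000 − 0.1325826·(0.5000000 − 0.6000000) / (0.1325826 − (-0.0686644)) = 0.5000000 − (-0.0132583)/(0.2012469) = 0.5658805

0.56588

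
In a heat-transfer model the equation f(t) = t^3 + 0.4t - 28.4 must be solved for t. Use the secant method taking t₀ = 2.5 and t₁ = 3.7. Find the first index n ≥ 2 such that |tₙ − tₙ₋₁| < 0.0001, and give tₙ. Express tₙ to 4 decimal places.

f(2.5) = -11.775000, f(3.7) = 23.733000
t₂ = 3.700000 − 23.733000·(1.200000)/(35.508000) = 2.897938;  |Δ| = 0.802062
f(2.897938) = -2.903799
t₃ = 2.897938 − (-2.903799)·(-0.802062)/(-26.636799) = 2.985375;  |Δ| = 0.087436
f(2.985375) = -0.598806
t₄ = 2.985375 − (-0.598806)·(0.087436)/(2.304993) = 3.008090;  |Δ| = 0.022715
f(3.008090) = 0.022247
t₅ = 3.008090 − 0.022247·(0.022715)/(0.621053) = 3.007276;  |Δ| = 0.000814
f(3.007276) = -0.000160
t₆ = 3.007276 − (-0.000160)·(-0.000814)/(-0.022407) = 3.007282;  |Δ| = 0.000006
|t₆ − t₅| = 0.000006 < 0.0001

n = 6, tₙ = 3.0073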